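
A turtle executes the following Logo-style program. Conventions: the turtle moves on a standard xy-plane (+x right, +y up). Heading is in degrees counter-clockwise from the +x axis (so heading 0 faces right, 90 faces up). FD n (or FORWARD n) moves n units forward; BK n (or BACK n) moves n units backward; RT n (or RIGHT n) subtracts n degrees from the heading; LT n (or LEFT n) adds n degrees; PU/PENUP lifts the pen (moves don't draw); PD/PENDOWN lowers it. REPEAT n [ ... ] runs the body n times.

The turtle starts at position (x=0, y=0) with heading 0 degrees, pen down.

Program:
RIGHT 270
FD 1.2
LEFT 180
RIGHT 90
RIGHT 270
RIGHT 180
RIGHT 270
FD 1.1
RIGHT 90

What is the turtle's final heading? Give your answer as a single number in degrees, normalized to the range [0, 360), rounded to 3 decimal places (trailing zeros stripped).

Answer: 90

Derivation:
Executing turtle program step by step:
Start: pos=(0,0), heading=0, pen down
RT 270: heading 0 -> 90
FD 1.2: (0,0) -> (0,1.2) [heading=90, draw]
LT 180: heading 90 -> 270
RT 90: heading 270 -> 180
RT 270: heading 180 -> 270
RT 180: heading 270 -> 90
RT 270: heading 90 -> 180
FD 1.1: (0,1.2) -> (-1.1,1.2) [heading=180, draw]
RT 90: heading 180 -> 90
Final: pos=(-1.1,1.2), heading=90, 2 segment(s) drawn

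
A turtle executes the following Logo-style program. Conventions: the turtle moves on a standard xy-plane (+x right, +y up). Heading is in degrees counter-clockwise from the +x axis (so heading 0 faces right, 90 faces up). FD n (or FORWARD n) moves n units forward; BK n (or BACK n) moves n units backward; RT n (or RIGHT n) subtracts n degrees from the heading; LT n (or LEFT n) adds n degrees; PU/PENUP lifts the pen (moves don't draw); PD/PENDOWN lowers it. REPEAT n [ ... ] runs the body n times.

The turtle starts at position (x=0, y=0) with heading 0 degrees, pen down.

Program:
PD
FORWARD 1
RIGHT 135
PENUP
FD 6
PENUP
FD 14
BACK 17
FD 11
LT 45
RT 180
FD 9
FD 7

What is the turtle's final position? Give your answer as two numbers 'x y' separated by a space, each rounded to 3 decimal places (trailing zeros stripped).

Executing turtle program step by step:
Start: pos=(0,0), heading=0, pen down
PD: pen down
FD 1: (0,0) -> (1,0) [heading=0, draw]
RT 135: heading 0 -> 225
PU: pen up
FD 6: (1,0) -> (-3.243,-4.243) [heading=225, move]
PU: pen up
FD 14: (-3.243,-4.243) -> (-13.142,-14.142) [heading=225, move]
BK 17: (-13.142,-14.142) -> (-1.121,-2.121) [heading=225, move]
FD 11: (-1.121,-2.121) -> (-8.899,-9.899) [heading=225, move]
LT 45: heading 225 -> 270
RT 180: heading 270 -> 90
FD 9: (-8.899,-9.899) -> (-8.899,-0.899) [heading=90, move]
FD 7: (-8.899,-0.899) -> (-8.899,6.101) [heading=90, move]
Final: pos=(-8.899,6.101), heading=90, 1 segment(s) drawn

Answer: -8.899 6.101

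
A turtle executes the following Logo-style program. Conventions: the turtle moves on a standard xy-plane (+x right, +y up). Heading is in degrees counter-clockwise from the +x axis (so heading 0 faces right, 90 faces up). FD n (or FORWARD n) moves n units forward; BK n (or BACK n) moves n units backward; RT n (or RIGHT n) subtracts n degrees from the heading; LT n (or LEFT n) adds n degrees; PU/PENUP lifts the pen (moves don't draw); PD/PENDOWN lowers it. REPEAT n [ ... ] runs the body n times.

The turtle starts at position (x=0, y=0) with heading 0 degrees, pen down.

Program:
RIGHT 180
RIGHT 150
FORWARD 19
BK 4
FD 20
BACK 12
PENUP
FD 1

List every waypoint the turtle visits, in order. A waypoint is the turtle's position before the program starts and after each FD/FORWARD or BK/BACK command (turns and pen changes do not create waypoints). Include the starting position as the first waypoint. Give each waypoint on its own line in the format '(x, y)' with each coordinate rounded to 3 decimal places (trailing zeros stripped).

Answer: (0, 0)
(16.454, 9.5)
(12.99, 7.5)
(30.311, 17.5)
(19.919, 11.5)
(20.785, 12)

Derivation:
Executing turtle program step by step:
Start: pos=(0,0), heading=0, pen down
RT 180: heading 0 -> 180
RT 150: heading 180 -> 30
FD 19: (0,0) -> (16.454,9.5) [heading=30, draw]
BK 4: (16.454,9.5) -> (12.99,7.5) [heading=30, draw]
FD 20: (12.99,7.5) -> (30.311,17.5) [heading=30, draw]
BK 12: (30.311,17.5) -> (19.919,11.5) [heading=30, draw]
PU: pen up
FD 1: (19.919,11.5) -> (20.785,12) [heading=30, move]
Final: pos=(20.785,12), heading=30, 4 segment(s) drawn
Waypoints (6 total):
(0, 0)
(16.454, 9.5)
(12.99, 7.5)
(30.311, 17.5)
(19.919, 11.5)
(20.785, 12)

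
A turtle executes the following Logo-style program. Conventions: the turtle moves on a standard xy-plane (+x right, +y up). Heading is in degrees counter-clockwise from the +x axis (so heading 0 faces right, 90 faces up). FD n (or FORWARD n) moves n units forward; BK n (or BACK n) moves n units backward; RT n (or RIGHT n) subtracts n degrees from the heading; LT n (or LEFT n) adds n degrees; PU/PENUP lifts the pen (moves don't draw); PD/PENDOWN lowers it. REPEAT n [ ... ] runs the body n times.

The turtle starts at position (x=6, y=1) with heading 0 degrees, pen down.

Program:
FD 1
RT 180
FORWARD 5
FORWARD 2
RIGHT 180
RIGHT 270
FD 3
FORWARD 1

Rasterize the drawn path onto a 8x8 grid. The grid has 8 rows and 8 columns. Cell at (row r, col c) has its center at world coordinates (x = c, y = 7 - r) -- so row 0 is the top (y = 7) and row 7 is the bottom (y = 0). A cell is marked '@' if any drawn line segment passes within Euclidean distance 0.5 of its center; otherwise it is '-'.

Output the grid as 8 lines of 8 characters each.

Segment 0: (6,1) -> (7,1)
Segment 1: (7,1) -> (2,1)
Segment 2: (2,1) -> (0,1)
Segment 3: (0,1) -> (-0,4)
Segment 4: (-0,4) -> (-0,5)

Answer: --------
--------
@-------
@-------
@-------
@-------
@@@@@@@@
--------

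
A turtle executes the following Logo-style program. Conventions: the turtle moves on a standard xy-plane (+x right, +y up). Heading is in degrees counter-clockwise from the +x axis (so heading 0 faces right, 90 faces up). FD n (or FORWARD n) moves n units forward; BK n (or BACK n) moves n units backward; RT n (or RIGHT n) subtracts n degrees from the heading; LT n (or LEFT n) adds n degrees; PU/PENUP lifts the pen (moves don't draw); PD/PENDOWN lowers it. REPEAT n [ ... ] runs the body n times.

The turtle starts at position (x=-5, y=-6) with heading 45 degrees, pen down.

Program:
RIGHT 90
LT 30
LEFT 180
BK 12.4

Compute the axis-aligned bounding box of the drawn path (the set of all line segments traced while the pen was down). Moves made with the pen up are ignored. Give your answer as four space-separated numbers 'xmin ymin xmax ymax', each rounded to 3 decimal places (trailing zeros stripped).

Executing turtle program step by step:
Start: pos=(-5,-6), heading=45, pen down
RT 90: heading 45 -> 315
LT 30: heading 315 -> 345
LT 180: heading 345 -> 165
BK 12.4: (-5,-6) -> (6.977,-9.209) [heading=165, draw]
Final: pos=(6.977,-9.209), heading=165, 1 segment(s) drawn

Segment endpoints: x in {-5, 6.977}, y in {-9.209, -6}
xmin=-5, ymin=-9.209, xmax=6.977, ymax=-6

Answer: -5 -9.209 6.977 -6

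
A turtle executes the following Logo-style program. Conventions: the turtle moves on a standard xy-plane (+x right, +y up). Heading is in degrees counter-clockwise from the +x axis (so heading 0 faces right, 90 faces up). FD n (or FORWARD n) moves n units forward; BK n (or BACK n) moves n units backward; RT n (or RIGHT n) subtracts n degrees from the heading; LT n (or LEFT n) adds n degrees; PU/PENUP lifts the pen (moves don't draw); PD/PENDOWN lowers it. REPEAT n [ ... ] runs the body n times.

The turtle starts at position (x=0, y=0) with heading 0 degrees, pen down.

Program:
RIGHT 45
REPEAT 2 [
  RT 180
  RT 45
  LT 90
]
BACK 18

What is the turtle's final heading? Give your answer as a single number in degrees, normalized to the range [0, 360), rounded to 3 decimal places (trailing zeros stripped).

Executing turtle program step by step:
Start: pos=(0,0), heading=0, pen down
RT 45: heading 0 -> 315
REPEAT 2 [
  -- iteration 1/2 --
  RT 180: heading 315 -> 135
  RT 45: heading 135 -> 90
  LT 90: heading 90 -> 180
  -- iteration 2/2 --
  RT 180: heading 180 -> 0
  RT 45: heading 0 -> 315
  LT 90: heading 315 -> 45
]
BK 18: (0,0) -> (-12.728,-12.728) [heading=45, draw]
Final: pos=(-12.728,-12.728), heading=45, 1 segment(s) drawn

Answer: 45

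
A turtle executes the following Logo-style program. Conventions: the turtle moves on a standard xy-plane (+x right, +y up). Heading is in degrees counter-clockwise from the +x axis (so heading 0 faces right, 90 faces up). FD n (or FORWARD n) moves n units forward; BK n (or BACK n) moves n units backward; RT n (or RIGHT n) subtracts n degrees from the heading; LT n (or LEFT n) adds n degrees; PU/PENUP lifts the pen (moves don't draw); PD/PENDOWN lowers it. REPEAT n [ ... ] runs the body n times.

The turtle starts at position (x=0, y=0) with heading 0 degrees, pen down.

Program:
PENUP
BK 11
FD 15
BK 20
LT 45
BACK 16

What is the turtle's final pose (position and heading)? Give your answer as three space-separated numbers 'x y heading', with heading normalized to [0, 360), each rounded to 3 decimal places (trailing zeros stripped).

Executing turtle program step by step:
Start: pos=(0,0), heading=0, pen down
PU: pen up
BK 11: (0,0) -> (-11,0) [heading=0, move]
FD 15: (-11,0) -> (4,0) [heading=0, move]
BK 20: (4,0) -> (-16,0) [heading=0, move]
LT 45: heading 0 -> 45
BK 16: (-16,0) -> (-27.314,-11.314) [heading=45, move]
Final: pos=(-27.314,-11.314), heading=45, 0 segment(s) drawn

Answer: -27.314 -11.314 45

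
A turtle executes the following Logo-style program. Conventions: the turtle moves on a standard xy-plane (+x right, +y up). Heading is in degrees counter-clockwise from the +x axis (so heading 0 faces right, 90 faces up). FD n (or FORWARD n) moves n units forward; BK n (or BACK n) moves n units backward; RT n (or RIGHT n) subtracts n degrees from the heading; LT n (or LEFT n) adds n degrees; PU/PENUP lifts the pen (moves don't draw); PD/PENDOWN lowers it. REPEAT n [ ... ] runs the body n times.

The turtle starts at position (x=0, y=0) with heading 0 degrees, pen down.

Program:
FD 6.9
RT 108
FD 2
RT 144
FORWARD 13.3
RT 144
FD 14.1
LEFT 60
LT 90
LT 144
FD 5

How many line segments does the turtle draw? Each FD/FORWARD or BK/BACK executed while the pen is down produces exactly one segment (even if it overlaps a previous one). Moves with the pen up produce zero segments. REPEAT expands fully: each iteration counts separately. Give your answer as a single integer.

Answer: 5

Derivation:
Executing turtle program step by step:
Start: pos=(0,0), heading=0, pen down
FD 6.9: (0,0) -> (6.9,0) [heading=0, draw]
RT 108: heading 0 -> 252
FD 2: (6.9,0) -> (6.282,-1.902) [heading=252, draw]
RT 144: heading 252 -> 108
FD 13.3: (6.282,-1.902) -> (2.172,10.747) [heading=108, draw]
RT 144: heading 108 -> 324
FD 14.1: (2.172,10.747) -> (13.579,2.459) [heading=324, draw]
LT 60: heading 324 -> 24
LT 90: heading 24 -> 114
LT 144: heading 114 -> 258
FD 5: (13.579,2.459) -> (12.54,-2.432) [heading=258, draw]
Final: pos=(12.54,-2.432), heading=258, 5 segment(s) drawn
Segments drawn: 5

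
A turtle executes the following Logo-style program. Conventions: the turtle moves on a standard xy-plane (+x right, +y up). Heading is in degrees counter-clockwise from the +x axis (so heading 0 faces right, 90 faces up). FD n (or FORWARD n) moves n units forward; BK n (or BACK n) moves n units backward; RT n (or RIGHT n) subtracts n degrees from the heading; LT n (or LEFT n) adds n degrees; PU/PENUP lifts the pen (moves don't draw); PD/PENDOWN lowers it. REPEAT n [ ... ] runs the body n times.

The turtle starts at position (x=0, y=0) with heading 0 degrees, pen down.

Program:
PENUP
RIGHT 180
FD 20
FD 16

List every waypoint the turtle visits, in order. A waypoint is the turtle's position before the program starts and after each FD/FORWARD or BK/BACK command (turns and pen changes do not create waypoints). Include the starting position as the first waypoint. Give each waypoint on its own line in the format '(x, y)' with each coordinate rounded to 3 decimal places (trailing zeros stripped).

Executing turtle program step by step:
Start: pos=(0,0), heading=0, pen down
PU: pen up
RT 180: heading 0 -> 180
FD 20: (0,0) -> (-20,0) [heading=180, move]
FD 16: (-20,0) -> (-36,0) [heading=180, move]
Final: pos=(-36,0), heading=180, 0 segment(s) drawn
Waypoints (3 total):
(0, 0)
(-20, 0)
(-36, 0)

Answer: (0, 0)
(-20, 0)
(-36, 0)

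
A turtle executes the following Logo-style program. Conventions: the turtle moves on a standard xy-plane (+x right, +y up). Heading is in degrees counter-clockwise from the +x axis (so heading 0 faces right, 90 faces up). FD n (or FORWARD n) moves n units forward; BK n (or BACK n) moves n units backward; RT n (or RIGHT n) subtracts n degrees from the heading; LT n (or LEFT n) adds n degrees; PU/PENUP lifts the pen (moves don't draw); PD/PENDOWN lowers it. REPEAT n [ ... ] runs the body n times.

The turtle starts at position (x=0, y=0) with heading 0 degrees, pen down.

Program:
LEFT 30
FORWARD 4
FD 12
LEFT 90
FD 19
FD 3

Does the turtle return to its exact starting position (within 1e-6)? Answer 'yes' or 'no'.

Answer: no

Derivation:
Executing turtle program step by step:
Start: pos=(0,0), heading=0, pen down
LT 30: heading 0 -> 30
FD 4: (0,0) -> (3.464,2) [heading=30, draw]
FD 12: (3.464,2) -> (13.856,8) [heading=30, draw]
LT 90: heading 30 -> 120
FD 19: (13.856,8) -> (4.356,24.454) [heading=120, draw]
FD 3: (4.356,24.454) -> (2.856,27.053) [heading=120, draw]
Final: pos=(2.856,27.053), heading=120, 4 segment(s) drawn

Start position: (0, 0)
Final position: (2.856, 27.053)
Distance = 27.203; >= 1e-6 -> NOT closed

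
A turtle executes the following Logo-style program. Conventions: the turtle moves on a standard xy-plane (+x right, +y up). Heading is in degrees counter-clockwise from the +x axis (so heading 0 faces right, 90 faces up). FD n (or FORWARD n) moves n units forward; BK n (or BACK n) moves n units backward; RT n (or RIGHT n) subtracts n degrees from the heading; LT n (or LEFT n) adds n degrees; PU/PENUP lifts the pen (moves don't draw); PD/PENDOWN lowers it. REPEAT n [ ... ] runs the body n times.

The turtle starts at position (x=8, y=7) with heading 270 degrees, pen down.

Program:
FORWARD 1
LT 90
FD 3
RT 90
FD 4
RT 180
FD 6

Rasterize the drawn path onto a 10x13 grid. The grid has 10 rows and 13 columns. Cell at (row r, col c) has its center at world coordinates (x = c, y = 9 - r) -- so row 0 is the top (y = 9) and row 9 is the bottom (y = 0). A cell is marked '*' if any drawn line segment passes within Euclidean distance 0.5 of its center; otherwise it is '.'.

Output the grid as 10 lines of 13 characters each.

Segment 0: (8,7) -> (8,6)
Segment 1: (8,6) -> (11,6)
Segment 2: (11,6) -> (11,2)
Segment 3: (11,2) -> (11,8)

Answer: .............
...........*.
........*..*.
........****.
...........*.
...........*.
...........*.
...........*.
.............
.............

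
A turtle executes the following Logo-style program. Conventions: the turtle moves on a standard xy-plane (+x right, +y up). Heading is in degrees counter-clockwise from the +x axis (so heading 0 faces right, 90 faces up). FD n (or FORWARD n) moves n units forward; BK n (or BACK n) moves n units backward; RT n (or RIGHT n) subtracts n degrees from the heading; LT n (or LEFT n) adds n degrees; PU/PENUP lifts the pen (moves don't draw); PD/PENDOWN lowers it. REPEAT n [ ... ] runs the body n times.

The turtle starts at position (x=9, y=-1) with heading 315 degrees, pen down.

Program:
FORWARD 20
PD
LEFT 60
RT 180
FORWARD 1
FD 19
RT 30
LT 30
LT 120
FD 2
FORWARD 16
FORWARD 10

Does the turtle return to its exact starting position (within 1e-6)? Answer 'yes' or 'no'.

Executing turtle program step by step:
Start: pos=(9,-1), heading=315, pen down
FD 20: (9,-1) -> (23.142,-15.142) [heading=315, draw]
PD: pen down
LT 60: heading 315 -> 15
RT 180: heading 15 -> 195
FD 1: (23.142,-15.142) -> (22.176,-15.401) [heading=195, draw]
FD 19: (22.176,-15.401) -> (3.824,-20.319) [heading=195, draw]
RT 30: heading 195 -> 165
LT 30: heading 165 -> 195
LT 120: heading 195 -> 315
FD 2: (3.824,-20.319) -> (5.238,-21.733) [heading=315, draw]
FD 16: (5.238,-21.733) -> (16.552,-33.046) [heading=315, draw]
FD 10: (16.552,-33.046) -> (23.623,-40.118) [heading=315, draw]
Final: pos=(23.623,-40.118), heading=315, 6 segment(s) drawn

Start position: (9, -1)
Final position: (23.623, -40.118)
Distance = 41.761; >= 1e-6 -> NOT closed

Answer: no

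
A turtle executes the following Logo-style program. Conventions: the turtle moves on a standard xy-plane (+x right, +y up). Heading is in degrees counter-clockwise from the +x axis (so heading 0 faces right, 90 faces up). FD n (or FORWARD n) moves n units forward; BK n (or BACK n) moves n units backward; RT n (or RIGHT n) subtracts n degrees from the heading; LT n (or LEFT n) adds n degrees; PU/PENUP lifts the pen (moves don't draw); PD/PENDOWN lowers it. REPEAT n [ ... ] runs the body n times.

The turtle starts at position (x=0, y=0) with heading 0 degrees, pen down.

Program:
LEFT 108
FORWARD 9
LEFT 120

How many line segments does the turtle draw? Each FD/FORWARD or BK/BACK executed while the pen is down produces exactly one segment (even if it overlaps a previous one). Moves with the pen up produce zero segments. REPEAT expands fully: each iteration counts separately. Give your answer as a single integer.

Answer: 1

Derivation:
Executing turtle program step by step:
Start: pos=(0,0), heading=0, pen down
LT 108: heading 0 -> 108
FD 9: (0,0) -> (-2.781,8.56) [heading=108, draw]
LT 120: heading 108 -> 228
Final: pos=(-2.781,8.56), heading=228, 1 segment(s) drawn
Segments drawn: 1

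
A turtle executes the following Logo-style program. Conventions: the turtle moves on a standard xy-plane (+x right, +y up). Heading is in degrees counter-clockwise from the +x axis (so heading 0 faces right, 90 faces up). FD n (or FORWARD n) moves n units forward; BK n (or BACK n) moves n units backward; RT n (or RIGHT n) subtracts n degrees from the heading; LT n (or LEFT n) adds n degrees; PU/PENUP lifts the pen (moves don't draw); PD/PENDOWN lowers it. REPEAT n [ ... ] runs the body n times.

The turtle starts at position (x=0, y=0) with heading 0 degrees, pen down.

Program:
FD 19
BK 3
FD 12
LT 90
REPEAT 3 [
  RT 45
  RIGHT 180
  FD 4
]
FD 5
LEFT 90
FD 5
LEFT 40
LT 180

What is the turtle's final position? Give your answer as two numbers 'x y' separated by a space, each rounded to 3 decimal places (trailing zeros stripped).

Executing turtle program step by step:
Start: pos=(0,0), heading=0, pen down
FD 19: (0,0) -> (19,0) [heading=0, draw]
BK 3: (19,0) -> (16,0) [heading=0, draw]
FD 12: (16,0) -> (28,0) [heading=0, draw]
LT 90: heading 0 -> 90
REPEAT 3 [
  -- iteration 1/3 --
  RT 45: heading 90 -> 45
  RT 180: heading 45 -> 225
  FD 4: (28,0) -> (25.172,-2.828) [heading=225, draw]
  -- iteration 2/3 --
  RT 45: heading 225 -> 180
  RT 180: heading 180 -> 0
  FD 4: (25.172,-2.828) -> (29.172,-2.828) [heading=0, draw]
  -- iteration 3/3 --
  RT 45: heading 0 -> 315
  RT 180: heading 315 -> 135
  FD 4: (29.172,-2.828) -> (26.343,0) [heading=135, draw]
]
FD 5: (26.343,0) -> (22.808,3.536) [heading=135, draw]
LT 90: heading 135 -> 225
FD 5: (22.808,3.536) -> (19.272,0) [heading=225, draw]
LT 40: heading 225 -> 265
LT 180: heading 265 -> 85
Final: pos=(19.272,0), heading=85, 8 segment(s) drawn

Answer: 19.272 0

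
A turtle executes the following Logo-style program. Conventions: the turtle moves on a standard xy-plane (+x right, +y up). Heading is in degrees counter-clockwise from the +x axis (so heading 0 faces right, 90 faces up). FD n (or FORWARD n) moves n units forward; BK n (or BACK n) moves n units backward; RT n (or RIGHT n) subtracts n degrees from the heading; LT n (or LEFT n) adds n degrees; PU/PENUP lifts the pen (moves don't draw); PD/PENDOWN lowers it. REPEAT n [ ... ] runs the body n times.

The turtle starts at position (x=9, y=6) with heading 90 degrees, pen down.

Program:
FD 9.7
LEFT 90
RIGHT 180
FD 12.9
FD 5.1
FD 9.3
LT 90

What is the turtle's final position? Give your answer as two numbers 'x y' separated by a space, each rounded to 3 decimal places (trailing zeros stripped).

Answer: 36.3 15.7

Derivation:
Executing turtle program step by step:
Start: pos=(9,6), heading=90, pen down
FD 9.7: (9,6) -> (9,15.7) [heading=90, draw]
LT 90: heading 90 -> 180
RT 180: heading 180 -> 0
FD 12.9: (9,15.7) -> (21.9,15.7) [heading=0, draw]
FD 5.1: (21.9,15.7) -> (27,15.7) [heading=0, draw]
FD 9.3: (27,15.7) -> (36.3,15.7) [heading=0, draw]
LT 90: heading 0 -> 90
Final: pos=(36.3,15.7), heading=90, 4 segment(s) drawn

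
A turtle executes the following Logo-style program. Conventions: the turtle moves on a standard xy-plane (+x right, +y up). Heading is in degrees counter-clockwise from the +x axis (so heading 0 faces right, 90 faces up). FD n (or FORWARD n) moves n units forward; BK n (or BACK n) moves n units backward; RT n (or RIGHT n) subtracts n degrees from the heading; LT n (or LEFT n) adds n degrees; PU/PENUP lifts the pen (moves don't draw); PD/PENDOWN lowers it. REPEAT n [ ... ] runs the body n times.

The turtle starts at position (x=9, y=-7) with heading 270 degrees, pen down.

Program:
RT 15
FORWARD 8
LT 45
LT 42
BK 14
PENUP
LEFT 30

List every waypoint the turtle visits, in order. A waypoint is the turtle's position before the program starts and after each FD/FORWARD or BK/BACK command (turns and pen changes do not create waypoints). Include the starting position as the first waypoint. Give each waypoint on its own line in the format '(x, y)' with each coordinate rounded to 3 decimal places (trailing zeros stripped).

Answer: (9, -7)
(6.929, -14.727)
(-6.385, -10.401)

Derivation:
Executing turtle program step by step:
Start: pos=(9,-7), heading=270, pen down
RT 15: heading 270 -> 255
FD 8: (9,-7) -> (6.929,-14.727) [heading=255, draw]
LT 45: heading 255 -> 300
LT 42: heading 300 -> 342
BK 14: (6.929,-14.727) -> (-6.385,-10.401) [heading=342, draw]
PU: pen up
LT 30: heading 342 -> 12
Final: pos=(-6.385,-10.401), heading=12, 2 segment(s) drawn
Waypoints (3 total):
(9, -7)
(6.929, -14.727)
(-6.385, -10.401)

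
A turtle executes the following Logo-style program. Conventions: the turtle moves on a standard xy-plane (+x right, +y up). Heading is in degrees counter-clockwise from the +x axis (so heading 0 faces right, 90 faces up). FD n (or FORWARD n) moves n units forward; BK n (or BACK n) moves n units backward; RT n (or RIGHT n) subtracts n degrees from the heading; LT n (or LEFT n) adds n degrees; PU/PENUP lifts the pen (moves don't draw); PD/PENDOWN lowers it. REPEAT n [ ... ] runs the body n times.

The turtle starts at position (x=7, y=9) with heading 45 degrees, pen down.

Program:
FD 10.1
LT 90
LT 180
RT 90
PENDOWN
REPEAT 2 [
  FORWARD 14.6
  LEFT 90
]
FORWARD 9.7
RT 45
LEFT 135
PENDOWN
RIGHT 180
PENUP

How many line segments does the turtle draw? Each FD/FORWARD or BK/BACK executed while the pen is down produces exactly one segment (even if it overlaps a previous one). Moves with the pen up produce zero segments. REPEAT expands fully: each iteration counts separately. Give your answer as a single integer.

Executing turtle program step by step:
Start: pos=(7,9), heading=45, pen down
FD 10.1: (7,9) -> (14.142,16.142) [heading=45, draw]
LT 90: heading 45 -> 135
LT 180: heading 135 -> 315
RT 90: heading 315 -> 225
PD: pen down
REPEAT 2 [
  -- iteration 1/2 --
  FD 14.6: (14.142,16.142) -> (3.818,5.818) [heading=225, draw]
  LT 90: heading 225 -> 315
  -- iteration 2/2 --
  FD 14.6: (3.818,5.818) -> (14.142,-4.506) [heading=315, draw]
  LT 90: heading 315 -> 45
]
FD 9.7: (14.142,-4.506) -> (21.001,2.353) [heading=45, draw]
RT 45: heading 45 -> 0
LT 135: heading 0 -> 135
PD: pen down
RT 180: heading 135 -> 315
PU: pen up
Final: pos=(21.001,2.353), heading=315, 4 segment(s) drawn
Segments drawn: 4

Answer: 4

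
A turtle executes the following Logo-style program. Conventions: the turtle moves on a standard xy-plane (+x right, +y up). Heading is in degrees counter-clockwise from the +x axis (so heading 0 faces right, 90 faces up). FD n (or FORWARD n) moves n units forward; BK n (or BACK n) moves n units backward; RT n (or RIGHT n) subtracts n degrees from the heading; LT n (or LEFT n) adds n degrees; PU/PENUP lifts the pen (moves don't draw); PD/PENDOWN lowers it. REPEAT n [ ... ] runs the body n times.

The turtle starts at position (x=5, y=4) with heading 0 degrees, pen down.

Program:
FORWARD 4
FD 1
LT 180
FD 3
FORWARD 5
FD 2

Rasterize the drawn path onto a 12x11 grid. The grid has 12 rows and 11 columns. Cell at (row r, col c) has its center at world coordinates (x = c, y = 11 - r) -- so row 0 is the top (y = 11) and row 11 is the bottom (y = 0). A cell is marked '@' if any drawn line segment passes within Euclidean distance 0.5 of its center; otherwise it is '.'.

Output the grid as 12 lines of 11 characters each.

Answer: ...........
...........
...........
...........
...........
...........
...........
@@@@@@@@@@@
...........
...........
...........
...........

Derivation:
Segment 0: (5,4) -> (9,4)
Segment 1: (9,4) -> (10,4)
Segment 2: (10,4) -> (7,4)
Segment 3: (7,4) -> (2,4)
Segment 4: (2,4) -> (0,4)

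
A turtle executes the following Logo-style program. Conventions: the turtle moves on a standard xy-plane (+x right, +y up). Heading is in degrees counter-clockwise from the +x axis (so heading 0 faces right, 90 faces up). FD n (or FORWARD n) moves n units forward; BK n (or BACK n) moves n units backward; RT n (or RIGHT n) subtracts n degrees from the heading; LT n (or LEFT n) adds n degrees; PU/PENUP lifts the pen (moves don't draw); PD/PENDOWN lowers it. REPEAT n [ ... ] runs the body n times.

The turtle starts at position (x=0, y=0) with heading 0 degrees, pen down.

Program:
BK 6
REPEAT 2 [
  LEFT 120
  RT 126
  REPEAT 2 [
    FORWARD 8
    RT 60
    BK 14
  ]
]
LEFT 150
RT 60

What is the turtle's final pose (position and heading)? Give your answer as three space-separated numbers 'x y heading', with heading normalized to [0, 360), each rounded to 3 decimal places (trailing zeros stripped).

Executing turtle program step by step:
Start: pos=(0,0), heading=0, pen down
BK 6: (0,0) -> (-6,0) [heading=0, draw]
REPEAT 2 [
  -- iteration 1/2 --
  LT 120: heading 0 -> 120
  RT 126: heading 120 -> 354
  REPEAT 2 [
    -- iteration 1/2 --
    FD 8: (-6,0) -> (1.956,-0.836) [heading=354, draw]
    RT 60: heading 354 -> 294
    BK 14: (1.956,-0.836) -> (-3.738,11.953) [heading=294, draw]
    -- iteration 2/2 --
    FD 8: (-3.738,11.953) -> (-0.484,4.645) [heading=294, draw]
    RT 60: heading 294 -> 234
    BK 14: (-0.484,4.645) -> (7.745,15.971) [heading=234, draw]
  ]
  -- iteration 2/2 --
  LT 120: heading 234 -> 354
  RT 126: heading 354 -> 228
  REPEAT 2 [
    -- iteration 1/2 --
    FD 8: (7.745,15.971) -> (2.392,10.026) [heading=228, draw]
    RT 60: heading 228 -> 168
    BK 14: (2.392,10.026) -> (16.086,7.115) [heading=168, draw]
    -- iteration 2/2 --
    FD 8: (16.086,7.115) -> (8.261,8.779) [heading=168, draw]
    RT 60: heading 168 -> 108
    BK 14: (8.261,8.779) -> (12.587,-4.536) [heading=108, draw]
  ]
]
LT 150: heading 108 -> 258
RT 60: heading 258 -> 198
Final: pos=(12.587,-4.536), heading=198, 9 segment(s) drawn

Answer: 12.587 -4.536 198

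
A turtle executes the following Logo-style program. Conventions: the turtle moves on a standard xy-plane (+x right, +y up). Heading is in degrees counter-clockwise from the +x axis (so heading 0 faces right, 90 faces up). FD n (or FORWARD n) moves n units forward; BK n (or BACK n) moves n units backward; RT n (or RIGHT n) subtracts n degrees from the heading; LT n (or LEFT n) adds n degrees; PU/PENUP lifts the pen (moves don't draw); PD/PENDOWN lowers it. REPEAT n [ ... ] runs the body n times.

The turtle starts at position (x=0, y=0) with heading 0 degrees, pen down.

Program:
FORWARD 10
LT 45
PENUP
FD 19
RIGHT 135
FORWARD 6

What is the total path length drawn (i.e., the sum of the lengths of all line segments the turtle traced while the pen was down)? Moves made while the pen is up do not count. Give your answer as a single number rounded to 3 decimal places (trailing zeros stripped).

Executing turtle program step by step:
Start: pos=(0,0), heading=0, pen down
FD 10: (0,0) -> (10,0) [heading=0, draw]
LT 45: heading 0 -> 45
PU: pen up
FD 19: (10,0) -> (23.435,13.435) [heading=45, move]
RT 135: heading 45 -> 270
FD 6: (23.435,13.435) -> (23.435,7.435) [heading=270, move]
Final: pos=(23.435,7.435), heading=270, 1 segment(s) drawn

Segment lengths:
  seg 1: (0,0) -> (10,0), length = 10
Total = 10

Answer: 10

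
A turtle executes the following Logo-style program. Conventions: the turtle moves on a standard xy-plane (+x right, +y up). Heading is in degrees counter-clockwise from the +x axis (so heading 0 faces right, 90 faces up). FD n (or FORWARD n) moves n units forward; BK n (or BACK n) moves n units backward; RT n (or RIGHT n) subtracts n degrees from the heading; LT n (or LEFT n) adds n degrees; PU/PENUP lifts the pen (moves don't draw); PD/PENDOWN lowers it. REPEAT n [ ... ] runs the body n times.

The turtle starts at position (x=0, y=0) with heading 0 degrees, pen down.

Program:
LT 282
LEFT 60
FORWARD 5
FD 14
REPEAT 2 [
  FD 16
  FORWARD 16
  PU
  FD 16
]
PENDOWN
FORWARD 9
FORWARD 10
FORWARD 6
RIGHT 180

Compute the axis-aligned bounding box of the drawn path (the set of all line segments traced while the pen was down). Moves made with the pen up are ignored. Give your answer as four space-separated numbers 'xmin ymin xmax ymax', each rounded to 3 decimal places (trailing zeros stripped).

Answer: 0 -43.262 133.148 0

Derivation:
Executing turtle program step by step:
Start: pos=(0,0), heading=0, pen down
LT 282: heading 0 -> 282
LT 60: heading 282 -> 342
FD 5: (0,0) -> (4.755,-1.545) [heading=342, draw]
FD 14: (4.755,-1.545) -> (18.07,-5.871) [heading=342, draw]
REPEAT 2 [
  -- iteration 1/2 --
  FD 16: (18.07,-5.871) -> (33.287,-10.816) [heading=342, draw]
  FD 16: (33.287,-10.816) -> (48.504,-15.76) [heading=342, draw]
  PU: pen up
  FD 16: (48.504,-15.76) -> (63.721,-20.704) [heading=342, move]
  -- iteration 2/2 --
  FD 16: (63.721,-20.704) -> (78.938,-25.648) [heading=342, move]
  FD 16: (78.938,-25.648) -> (94.155,-30.593) [heading=342, move]
  PU: pen up
  FD 16: (94.155,-30.593) -> (109.371,-35.537) [heading=342, move]
]
PD: pen down
FD 9: (109.371,-35.537) -> (117.931,-38.318) [heading=342, draw]
FD 10: (117.931,-38.318) -> (127.442,-41.408) [heading=342, draw]
FD 6: (127.442,-41.408) -> (133.148,-43.262) [heading=342, draw]
RT 180: heading 342 -> 162
Final: pos=(133.148,-43.262), heading=162, 7 segment(s) drawn

Segment endpoints: x in {0, 4.755, 18.07, 33.287, 48.504, 109.371, 117.931, 127.442, 133.148}, y in {-43.262, -41.408, -38.318, -35.537, -15.76, -10.816, -5.871, -1.545, 0}
xmin=0, ymin=-43.262, xmax=133.148, ymax=0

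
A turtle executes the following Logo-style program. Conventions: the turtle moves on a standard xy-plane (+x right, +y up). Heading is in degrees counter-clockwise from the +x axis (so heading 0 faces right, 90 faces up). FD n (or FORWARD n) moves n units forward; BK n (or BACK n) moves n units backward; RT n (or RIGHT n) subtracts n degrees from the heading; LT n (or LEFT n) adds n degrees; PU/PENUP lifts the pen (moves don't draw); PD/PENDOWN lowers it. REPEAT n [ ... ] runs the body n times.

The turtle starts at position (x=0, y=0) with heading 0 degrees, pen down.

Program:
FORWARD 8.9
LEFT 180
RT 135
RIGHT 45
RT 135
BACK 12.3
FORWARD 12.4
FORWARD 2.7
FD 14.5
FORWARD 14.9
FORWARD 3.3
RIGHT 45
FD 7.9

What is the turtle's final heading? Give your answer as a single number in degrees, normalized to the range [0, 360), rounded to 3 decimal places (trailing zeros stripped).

Executing turtle program step by step:
Start: pos=(0,0), heading=0, pen down
FD 8.9: (0,0) -> (8.9,0) [heading=0, draw]
LT 180: heading 0 -> 180
RT 135: heading 180 -> 45
RT 45: heading 45 -> 0
RT 135: heading 0 -> 225
BK 12.3: (8.9,0) -> (17.597,8.697) [heading=225, draw]
FD 12.4: (17.597,8.697) -> (8.829,-0.071) [heading=225, draw]
FD 2.7: (8.829,-0.071) -> (6.92,-1.98) [heading=225, draw]
FD 14.5: (6.92,-1.98) -> (-3.333,-12.233) [heading=225, draw]
FD 14.9: (-3.333,-12.233) -> (-13.869,-22.769) [heading=225, draw]
FD 3.3: (-13.869,-22.769) -> (-16.202,-25.102) [heading=225, draw]
RT 45: heading 225 -> 180
FD 7.9: (-16.202,-25.102) -> (-24.102,-25.102) [heading=180, draw]
Final: pos=(-24.102,-25.102), heading=180, 8 segment(s) drawn

Answer: 180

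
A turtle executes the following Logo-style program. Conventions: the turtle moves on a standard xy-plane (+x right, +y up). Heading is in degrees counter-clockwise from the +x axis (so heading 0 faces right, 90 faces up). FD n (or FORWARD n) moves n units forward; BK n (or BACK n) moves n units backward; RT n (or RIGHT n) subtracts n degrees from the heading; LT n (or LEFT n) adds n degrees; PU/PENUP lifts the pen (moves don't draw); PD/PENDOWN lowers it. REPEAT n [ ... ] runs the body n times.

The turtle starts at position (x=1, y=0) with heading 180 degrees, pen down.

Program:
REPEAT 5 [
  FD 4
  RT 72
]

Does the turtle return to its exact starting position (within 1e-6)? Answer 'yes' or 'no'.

Answer: yes

Derivation:
Executing turtle program step by step:
Start: pos=(1,0), heading=180, pen down
REPEAT 5 [
  -- iteration 1/5 --
  FD 4: (1,0) -> (-3,0) [heading=180, draw]
  RT 72: heading 180 -> 108
  -- iteration 2/5 --
  FD 4: (-3,0) -> (-4.236,3.804) [heading=108, draw]
  RT 72: heading 108 -> 36
  -- iteration 3/5 --
  FD 4: (-4.236,3.804) -> (-1,6.155) [heading=36, draw]
  RT 72: heading 36 -> 324
  -- iteration 4/5 --
  FD 4: (-1,6.155) -> (2.236,3.804) [heading=324, draw]
  RT 72: heading 324 -> 252
  -- iteration 5/5 --
  FD 4: (2.236,3.804) -> (1,0) [heading=252, draw]
  RT 72: heading 252 -> 180
]
Final: pos=(1,0), heading=180, 5 segment(s) drawn

Start position: (1, 0)
Final position: (1, 0)
Distance = 0; < 1e-6 -> CLOSED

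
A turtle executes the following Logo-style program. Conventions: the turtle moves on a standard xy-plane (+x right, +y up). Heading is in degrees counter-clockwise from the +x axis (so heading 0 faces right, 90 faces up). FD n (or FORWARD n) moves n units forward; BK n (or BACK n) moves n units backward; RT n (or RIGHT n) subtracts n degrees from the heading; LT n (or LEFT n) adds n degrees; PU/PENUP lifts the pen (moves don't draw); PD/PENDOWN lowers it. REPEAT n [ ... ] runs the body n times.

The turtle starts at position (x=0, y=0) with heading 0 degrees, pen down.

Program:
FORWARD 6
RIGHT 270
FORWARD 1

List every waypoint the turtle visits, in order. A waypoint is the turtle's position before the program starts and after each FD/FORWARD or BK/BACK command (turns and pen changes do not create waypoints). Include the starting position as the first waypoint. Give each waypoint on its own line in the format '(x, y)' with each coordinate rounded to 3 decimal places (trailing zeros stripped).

Executing turtle program step by step:
Start: pos=(0,0), heading=0, pen down
FD 6: (0,0) -> (6,0) [heading=0, draw]
RT 270: heading 0 -> 90
FD 1: (6,0) -> (6,1) [heading=90, draw]
Final: pos=(6,1), heading=90, 2 segment(s) drawn
Waypoints (3 total):
(0, 0)
(6, 0)
(6, 1)

Answer: (0, 0)
(6, 0)
(6, 1)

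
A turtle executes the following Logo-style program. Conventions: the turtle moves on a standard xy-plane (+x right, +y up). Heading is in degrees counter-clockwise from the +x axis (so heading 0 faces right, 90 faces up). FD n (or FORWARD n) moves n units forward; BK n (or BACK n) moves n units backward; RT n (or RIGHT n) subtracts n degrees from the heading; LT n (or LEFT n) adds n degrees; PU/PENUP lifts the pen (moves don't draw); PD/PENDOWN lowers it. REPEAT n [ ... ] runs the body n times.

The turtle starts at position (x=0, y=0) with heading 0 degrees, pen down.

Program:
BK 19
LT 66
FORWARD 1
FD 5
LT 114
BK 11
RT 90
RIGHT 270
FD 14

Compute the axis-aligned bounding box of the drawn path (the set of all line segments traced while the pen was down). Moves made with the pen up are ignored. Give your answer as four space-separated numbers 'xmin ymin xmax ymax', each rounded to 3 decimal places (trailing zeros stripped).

Executing turtle program step by step:
Start: pos=(0,0), heading=0, pen down
BK 19: (0,0) -> (-19,0) [heading=0, draw]
LT 66: heading 0 -> 66
FD 1: (-19,0) -> (-18.593,0.914) [heading=66, draw]
FD 5: (-18.593,0.914) -> (-16.56,5.481) [heading=66, draw]
LT 114: heading 66 -> 180
BK 11: (-16.56,5.481) -> (-5.56,5.481) [heading=180, draw]
RT 90: heading 180 -> 90
RT 270: heading 90 -> 180
FD 14: (-5.56,5.481) -> (-19.56,5.481) [heading=180, draw]
Final: pos=(-19.56,5.481), heading=180, 5 segment(s) drawn

Segment endpoints: x in {-19.56, -19, -18.593, -16.56, -5.56, 0}, y in {0, 0.914, 5.481, 5.481, 5.481}
xmin=-19.56, ymin=0, xmax=0, ymax=5.481

Answer: -19.56 0 0 5.481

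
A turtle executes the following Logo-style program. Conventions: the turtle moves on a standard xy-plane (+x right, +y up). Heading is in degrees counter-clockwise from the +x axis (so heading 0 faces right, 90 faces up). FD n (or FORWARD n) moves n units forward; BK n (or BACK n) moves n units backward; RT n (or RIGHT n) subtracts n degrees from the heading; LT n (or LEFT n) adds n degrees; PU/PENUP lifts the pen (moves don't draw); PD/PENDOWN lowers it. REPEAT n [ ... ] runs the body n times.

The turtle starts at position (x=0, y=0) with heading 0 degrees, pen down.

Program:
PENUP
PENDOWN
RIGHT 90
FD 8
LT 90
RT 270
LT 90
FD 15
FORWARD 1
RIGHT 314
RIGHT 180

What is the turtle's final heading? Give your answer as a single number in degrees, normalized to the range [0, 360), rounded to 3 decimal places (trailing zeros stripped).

Executing turtle program step by step:
Start: pos=(0,0), heading=0, pen down
PU: pen up
PD: pen down
RT 90: heading 0 -> 270
FD 8: (0,0) -> (0,-8) [heading=270, draw]
LT 90: heading 270 -> 0
RT 270: heading 0 -> 90
LT 90: heading 90 -> 180
FD 15: (0,-8) -> (-15,-8) [heading=180, draw]
FD 1: (-15,-8) -> (-16,-8) [heading=180, draw]
RT 314: heading 180 -> 226
RT 180: heading 226 -> 46
Final: pos=(-16,-8), heading=46, 3 segment(s) drawn

Answer: 46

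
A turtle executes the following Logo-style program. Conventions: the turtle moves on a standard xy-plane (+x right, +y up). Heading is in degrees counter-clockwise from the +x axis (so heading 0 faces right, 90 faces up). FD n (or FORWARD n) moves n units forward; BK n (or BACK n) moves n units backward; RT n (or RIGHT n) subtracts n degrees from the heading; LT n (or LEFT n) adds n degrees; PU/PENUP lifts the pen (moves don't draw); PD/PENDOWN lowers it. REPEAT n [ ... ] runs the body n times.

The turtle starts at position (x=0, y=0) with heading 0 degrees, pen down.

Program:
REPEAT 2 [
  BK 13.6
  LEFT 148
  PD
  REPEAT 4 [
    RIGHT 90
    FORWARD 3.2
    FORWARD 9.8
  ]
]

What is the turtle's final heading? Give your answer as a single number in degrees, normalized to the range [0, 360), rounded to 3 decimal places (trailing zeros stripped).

Answer: 296

Derivation:
Executing turtle program step by step:
Start: pos=(0,0), heading=0, pen down
REPEAT 2 [
  -- iteration 1/2 --
  BK 13.6: (0,0) -> (-13.6,0) [heading=0, draw]
  LT 148: heading 0 -> 148
  PD: pen down
  REPEAT 4 [
    -- iteration 1/4 --
    RT 90: heading 148 -> 58
    FD 3.2: (-13.6,0) -> (-11.904,2.714) [heading=58, draw]
    FD 9.8: (-11.904,2.714) -> (-6.711,11.025) [heading=58, draw]
    -- iteration 2/4 --
    RT 90: heading 58 -> 328
    FD 3.2: (-6.711,11.025) -> (-3.997,9.329) [heading=328, draw]
    FD 9.8: (-3.997,9.329) -> (4.314,4.136) [heading=328, draw]
    -- iteration 3/4 --
    RT 90: heading 328 -> 238
    FD 3.2: (4.314,4.136) -> (2.618,1.422) [heading=238, draw]
    FD 9.8: (2.618,1.422) -> (-2.575,-6.889) [heading=238, draw]
    -- iteration 4/4 --
    RT 90: heading 238 -> 148
    FD 3.2: (-2.575,-6.889) -> (-5.289,-5.193) [heading=148, draw]
    FD 9.8: (-5.289,-5.193) -> (-13.6,0) [heading=148, draw]
  ]
  -- iteration 2/2 --
  BK 13.6: (-13.6,0) -> (-2.067,-7.207) [heading=148, draw]
  LT 148: heading 148 -> 296
  PD: pen down
  REPEAT 4 [
    -- iteration 1/4 --
    RT 90: heading 296 -> 206
    FD 3.2: (-2.067,-7.207) -> (-4.943,-8.61) [heading=206, draw]
    FD 9.8: (-4.943,-8.61) -> (-13.751,-12.906) [heading=206, draw]
    -- iteration 2/4 --
    RT 90: heading 206 -> 116
    FD 3.2: (-13.751,-12.906) -> (-15.154,-10.03) [heading=116, draw]
    FD 9.8: (-15.154,-10.03) -> (-19.45,-1.221) [heading=116, draw]
    -- iteration 3/4 --
    RT 90: heading 116 -> 26
    FD 3.2: (-19.45,-1.221) -> (-16.574,0.181) [heading=26, draw]
    FD 9.8: (-16.574,0.181) -> (-7.765,4.477) [heading=26, draw]
    -- iteration 4/4 --
    RT 90: heading 26 -> 296
    FD 3.2: (-7.765,4.477) -> (-6.363,1.601) [heading=296, draw]
    FD 9.8: (-6.363,1.601) -> (-2.067,-7.207) [heading=296, draw]
  ]
]
Final: pos=(-2.067,-7.207), heading=296, 18 segment(s) drawn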